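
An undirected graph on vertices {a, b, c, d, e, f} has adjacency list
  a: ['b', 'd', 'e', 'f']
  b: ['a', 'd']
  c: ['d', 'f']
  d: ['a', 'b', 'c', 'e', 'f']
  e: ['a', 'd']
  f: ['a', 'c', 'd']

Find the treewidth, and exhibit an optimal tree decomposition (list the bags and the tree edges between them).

Every bag has size at most 3, so the width is 3 − 1 = 2 and tw(G) ≤ 2. On the other hand G contains the 3-clique {c, d, f}. A clique must lie in a single bag of any decomposition, so no decomposition can have width below 2. Therefore the treewidth is 2.

Treewidth 2.
Bags: B1 = {c, d, f}  B2 = {a, d, f}  B3 = {a, d, e}  B4 = {a, b, d}
Tree: B1–B2, B2–B3, B2–B4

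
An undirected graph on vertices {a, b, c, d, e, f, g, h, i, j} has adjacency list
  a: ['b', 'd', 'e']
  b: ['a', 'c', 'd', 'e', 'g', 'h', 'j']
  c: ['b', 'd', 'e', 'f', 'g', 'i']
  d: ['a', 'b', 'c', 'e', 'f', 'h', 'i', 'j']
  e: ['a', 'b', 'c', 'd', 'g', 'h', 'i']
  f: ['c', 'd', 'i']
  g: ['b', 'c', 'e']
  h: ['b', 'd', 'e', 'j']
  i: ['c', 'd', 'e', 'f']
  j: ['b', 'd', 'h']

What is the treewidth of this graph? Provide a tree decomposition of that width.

The largest bag has 4 vertices, giving width 3; this decomposition certifies tw(G) ≤ 3. Conversely, {c, d, f, i} is a clique of size 4, and the vertices of any clique must share a bag in every tree decomposition; so some bag has ≥ 4 vertices and tw(G) ≥ 3. Combining the bounds, tw(G) = 3.

Treewidth 3.
Bags: B1 = {b, c, d, e}  B2 = {b, d, e, h}  B3 = {c, d, e, i}  B4 = {a, b, d, e}  B5 = {b, c, e, g}  B6 = {b, d, h, j}  B7 = {c, d, f, i}
Tree: B1–B2, B1–B3, B2–B4, B1–B5, B2–B6, B3–B7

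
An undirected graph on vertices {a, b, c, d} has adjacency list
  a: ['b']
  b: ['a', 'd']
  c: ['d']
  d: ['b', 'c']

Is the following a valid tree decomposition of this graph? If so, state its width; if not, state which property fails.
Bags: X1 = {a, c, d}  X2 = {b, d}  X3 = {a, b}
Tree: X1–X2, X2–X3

A tree decomposition must satisfy three properties: every vertex lies in some bag; for every edge, both endpoints lie together in some bag; and for every vertex, the bags containing it form a connected subtree. Here bags containing vertex a are not connected in the tree, so the decomposition is invalid.

No — bags containing vertex a are not connected in the tree.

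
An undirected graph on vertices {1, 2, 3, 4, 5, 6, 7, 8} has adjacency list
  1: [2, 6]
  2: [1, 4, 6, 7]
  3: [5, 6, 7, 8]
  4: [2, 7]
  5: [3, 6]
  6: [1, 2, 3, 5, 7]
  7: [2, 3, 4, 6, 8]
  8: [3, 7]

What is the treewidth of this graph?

2

A width-2 tree decomposition is:
Bags: B1 = {3, 5, 6}  B2 = {3, 6, 7}  B3 = {2, 6, 7}  B4 = {2, 4, 7}  B5 = {3, 7, 8}  B6 = {1, 2, 6}
Tree: B1–B2, B2–B3, B3–B4, B2–B5, B3–B6
Each bag holds 3 vertices, so the decomposition has width 2, which upper-bounds the treewidth. On the other hand G contains the 3-clique {3, 7, 8}. A clique must lie in a single bag of any decomposition, so no decomposition can have width below 2. Therefore the treewidth is 2.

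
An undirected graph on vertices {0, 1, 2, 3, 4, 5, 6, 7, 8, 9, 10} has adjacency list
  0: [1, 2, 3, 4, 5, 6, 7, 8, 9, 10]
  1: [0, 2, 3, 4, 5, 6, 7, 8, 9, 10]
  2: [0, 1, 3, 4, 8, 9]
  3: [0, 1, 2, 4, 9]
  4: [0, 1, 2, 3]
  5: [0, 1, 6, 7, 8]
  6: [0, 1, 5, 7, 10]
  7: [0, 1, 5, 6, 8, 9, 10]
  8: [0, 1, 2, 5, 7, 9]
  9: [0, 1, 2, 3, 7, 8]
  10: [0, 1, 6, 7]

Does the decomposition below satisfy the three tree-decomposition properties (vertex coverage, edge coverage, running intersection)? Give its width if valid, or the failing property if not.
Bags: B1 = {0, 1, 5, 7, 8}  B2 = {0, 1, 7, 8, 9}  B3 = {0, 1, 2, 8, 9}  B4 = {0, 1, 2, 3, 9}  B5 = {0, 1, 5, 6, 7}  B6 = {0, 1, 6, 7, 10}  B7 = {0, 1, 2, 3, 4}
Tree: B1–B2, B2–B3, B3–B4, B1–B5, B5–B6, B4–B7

Yes; width 4.

Checking the three conditions: (i) the bags cover all of {0, 1, 2, 3, 4, 5, 6, 7, 8, 9, 10}; (ii) for each edge, some bag contains both endpoints; (iii) the bags containing any fixed vertex form a subtree. All hold, so the decomposition is valid with width 5 − 1 = 4.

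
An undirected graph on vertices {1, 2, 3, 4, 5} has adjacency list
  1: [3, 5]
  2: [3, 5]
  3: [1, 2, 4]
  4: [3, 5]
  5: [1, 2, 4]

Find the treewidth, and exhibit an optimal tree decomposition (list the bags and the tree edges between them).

Every bag has size at most 3, so the width is 3 − 1 = 2 and tw(G) ≤ 2. The edges 3–1–5–4–3 form a cycle, so G is not a tree and its treewidth is at least 2. Therefore the treewidth is 2.

Treewidth 2.
One such decomposition:
Bags: B1 = {1, 3, 5}  B2 = {3, 4, 5}  B3 = {2, 3, 5}
Tree: B1–B2, B2–B3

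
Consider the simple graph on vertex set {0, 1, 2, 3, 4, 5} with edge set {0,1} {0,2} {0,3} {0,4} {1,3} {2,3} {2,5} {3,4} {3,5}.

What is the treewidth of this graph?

A width-2 tree decomposition is:
Bags: B1 = {0, 2, 3}  B2 = {2, 3, 5}  B3 = {0, 3, 4}  B4 = {0, 1, 3}
Tree: B1–B2, B1–B3, B1–B4
Every bag has size at most 3, so the width is 3 − 1 = 2 and tw(G) ≤ 2. On the other hand G contains the 3-clique {0, 1, 3}. A clique must lie in a single bag of any decomposition, so no decomposition can have width below 2. Combining the bounds, tw(G) = 2.

2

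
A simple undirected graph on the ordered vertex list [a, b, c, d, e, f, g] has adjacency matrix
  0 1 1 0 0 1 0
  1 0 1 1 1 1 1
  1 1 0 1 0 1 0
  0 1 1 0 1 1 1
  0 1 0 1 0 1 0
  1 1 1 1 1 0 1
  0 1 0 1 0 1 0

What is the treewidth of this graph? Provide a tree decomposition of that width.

Treewidth 3.
Bags: B1 = {a, b, c, f}  B2 = {b, c, d, f}  B3 = {b, d, e, f}  B4 = {b, d, f, g}
Tree: B1–B2, B2–B3, B3–B4

Every bag has size at most 4, so the width is 4 − 1 = 3 and tw(G) ≤ 3. Conversely, {b, d, f, g} is a clique of size 4, and the vertices of any clique must share a bag in every tree decomposition; so some bag has ≥ 4 vertices and tw(G) ≥ 3. Therefore the treewidth is 3.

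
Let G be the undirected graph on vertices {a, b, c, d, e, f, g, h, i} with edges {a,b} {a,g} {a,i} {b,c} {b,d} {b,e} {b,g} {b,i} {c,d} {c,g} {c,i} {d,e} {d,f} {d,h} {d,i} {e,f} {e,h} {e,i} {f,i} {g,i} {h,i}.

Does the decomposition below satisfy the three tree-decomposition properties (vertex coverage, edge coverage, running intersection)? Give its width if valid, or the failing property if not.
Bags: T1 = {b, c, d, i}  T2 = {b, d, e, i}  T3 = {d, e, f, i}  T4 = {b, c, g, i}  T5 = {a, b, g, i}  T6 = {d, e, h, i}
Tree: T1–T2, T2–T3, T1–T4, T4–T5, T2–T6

Every vertex of G appears in some bag (union = {a, b, c, d, e, f, g, h, i}); every edge is covered by a bag; and for each vertex v the set of bags containing v is connected in the bag tree. The decomposition is therefore valid. The largest bag has 4 vertices, so the width is 3.

Yes; width 3.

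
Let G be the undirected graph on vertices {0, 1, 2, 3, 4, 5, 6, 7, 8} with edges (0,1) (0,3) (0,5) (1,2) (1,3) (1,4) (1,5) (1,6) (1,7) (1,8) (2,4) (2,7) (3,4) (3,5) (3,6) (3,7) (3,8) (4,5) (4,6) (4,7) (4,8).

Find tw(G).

A width-3 tree decomposition is:
Bags: B1 = {1, 3, 4, 8}  B2 = {1, 3, 4, 7}  B3 = {1, 2, 4, 7}  B4 = {1, 3, 4, 5}  B5 = {1, 3, 4, 6}  B6 = {0, 1, 3, 5}
Tree: B1–B2, B2–B3, B1–B4, B1–B5, B4–B6
Every bag has size at most 4, so the width is 4 − 1 = 3 and tw(G) ≤ 3. On the other hand G contains the 4-clique {1, 2, 4, 7}. A clique must lie in a single bag of any decomposition, so no decomposition can have width below 3. Hence tw(G) = 3 exactly.

3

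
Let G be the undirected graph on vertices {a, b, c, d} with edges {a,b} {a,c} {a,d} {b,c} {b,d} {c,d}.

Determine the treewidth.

A width-3 tree decomposition is:
Bags: B1 = {a, b, c, d}
Tree: (single bag)
A single bag containing all 4 vertices is trivially a valid decomposition of width 3. For the lower bound, the 4 vertices {a, b, c, d} are pairwise adjacent, and any tree decomposition puts a clique entirely inside one bag — forcing width ≥ 3. The upper and lower bounds meet at 3, so that is the treewidth.

3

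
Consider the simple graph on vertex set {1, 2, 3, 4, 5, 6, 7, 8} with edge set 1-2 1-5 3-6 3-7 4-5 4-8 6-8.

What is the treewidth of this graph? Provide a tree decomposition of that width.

Treewidth 1.
One such decomposition:
Bags: B1 = {3, 7}  B2 = {3, 6}  B3 = {6, 8}  B4 = {4, 8}  B5 = {4, 5}  B6 = {1, 5}  B7 = {1, 2}
Tree: B1–B2, B2–B3, B3–B4, B4–B5, B5–B6, B6–B7

The largest bag has 2 vertices, giving width 1; this decomposition certifies tw(G) ≤ 1. Since G has at least one edge (e.g. 7–3), it is not an edgeless graph, so tw(G) ≥ 1. Therefore the treewidth is 1.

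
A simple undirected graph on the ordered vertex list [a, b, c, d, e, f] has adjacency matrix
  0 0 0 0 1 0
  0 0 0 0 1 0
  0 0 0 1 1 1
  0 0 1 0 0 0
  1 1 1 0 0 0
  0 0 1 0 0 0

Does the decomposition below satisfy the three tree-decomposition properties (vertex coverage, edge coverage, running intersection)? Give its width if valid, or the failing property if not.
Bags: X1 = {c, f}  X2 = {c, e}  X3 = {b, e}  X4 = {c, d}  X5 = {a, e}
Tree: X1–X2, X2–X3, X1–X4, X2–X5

Yes; width 1.

Vertex coverage: the bags together contain {a, b, c, d, e, f}, the full vertex set. Edge coverage: each edge of G has both endpoints in at least one bag. Running intersection: for every vertex, the bags containing it form a connected subtree. All three properties hold, so this is a valid tree decomposition of width max|bag| − 1 = 1, and hence tw(G) ≤ 1.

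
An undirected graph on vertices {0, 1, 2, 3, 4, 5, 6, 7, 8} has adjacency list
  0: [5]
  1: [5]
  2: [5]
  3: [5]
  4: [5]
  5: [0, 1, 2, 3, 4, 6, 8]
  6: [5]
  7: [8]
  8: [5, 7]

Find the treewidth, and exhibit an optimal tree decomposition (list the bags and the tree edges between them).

Every bag has size at most 2, so the width is 2 − 1 = 1 and tw(G) ≤ 1. G has an edge, so its treewidth is at least 1. Hence tw(G) = 1 exactly.

Treewidth 1.
Bags: B1 = {2, 5}  B2 = {3, 5}  B3 = {5, 8}  B4 = {1, 5}  B5 = {5, 6}  B6 = {4, 5}  B7 = {0, 5}  B8 = {7, 8}
Tree: B1–B2, B1–B3, B1–B4, B4–B5, B3–B6, B3–B7, B3–B8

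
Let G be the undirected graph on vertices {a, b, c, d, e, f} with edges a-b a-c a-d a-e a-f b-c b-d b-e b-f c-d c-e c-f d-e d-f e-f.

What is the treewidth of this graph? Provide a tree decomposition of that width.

A single bag containing all 6 vertices is trivially a valid decomposition of width 5. For the lower bound, the 6 vertices {a, b, c, d, e, f} are pairwise adjacent, and any tree decomposition puts a clique entirely inside one bag — forcing width ≥ 5. The upper and lower bounds meet at 5, so that is the treewidth.

Treewidth 5.
One optimal decomposition is:
Bags: B1 = {a, b, c, d, e, f}
Tree: (single bag)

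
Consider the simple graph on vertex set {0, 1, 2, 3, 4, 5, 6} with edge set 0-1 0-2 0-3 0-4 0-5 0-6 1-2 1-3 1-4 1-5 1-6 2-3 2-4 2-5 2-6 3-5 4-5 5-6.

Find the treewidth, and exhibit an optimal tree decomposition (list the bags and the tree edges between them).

Treewidth 4.
One optimal decomposition is:
Bags: B1 = {0, 1, 2, 3, 5}  B2 = {0, 1, 2, 4, 5}  B3 = {0, 1, 2, 5, 6}
Tree: B1–B2, B1–B3

Every bag has size at most 5, so the width is 5 − 1 = 4 and tw(G) ≤ 4. On the other hand G contains the 5-clique {0, 1, 2, 3, 5}. A clique must lie in a single bag of any decomposition, so no decomposition can have width below 4. Hence tw(G) = 4 exactly.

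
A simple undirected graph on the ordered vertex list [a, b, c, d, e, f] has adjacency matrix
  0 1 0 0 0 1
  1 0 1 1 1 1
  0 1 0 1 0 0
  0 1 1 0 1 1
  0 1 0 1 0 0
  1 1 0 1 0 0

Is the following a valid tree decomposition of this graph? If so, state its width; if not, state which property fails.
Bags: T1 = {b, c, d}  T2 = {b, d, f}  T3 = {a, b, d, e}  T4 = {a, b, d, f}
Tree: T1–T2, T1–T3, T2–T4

No — bags containing vertex a are not connected in the tree.

A tree decomposition must satisfy three properties: every vertex lies in some bag; for every edge, both endpoints lie together in some bag; and for every vertex, the bags containing it form a connected subtree. Here bags containing vertex a are not connected in the tree, so the decomposition is invalid.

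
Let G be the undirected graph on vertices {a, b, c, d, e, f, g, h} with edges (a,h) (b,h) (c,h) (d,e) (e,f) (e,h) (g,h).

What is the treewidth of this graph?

A width-1 tree decomposition is:
Bags: B1 = {g, h}  B2 = {a, h}  B3 = {c, h}  B4 = {b, h}  B5 = {e, h}  B6 = {e, f}  B7 = {d, e}
Tree: B1–B2, B2–B3, B3–B4, B1–B5, B5–B6, B6–B7
The largest bag has 2 vertices, giving width 1; this decomposition certifies tw(G) ≤ 1. Any graph with an edge has treewidth ≥ 1, and G has the edge h–g. Hence tw(G) = 1 exactly.

1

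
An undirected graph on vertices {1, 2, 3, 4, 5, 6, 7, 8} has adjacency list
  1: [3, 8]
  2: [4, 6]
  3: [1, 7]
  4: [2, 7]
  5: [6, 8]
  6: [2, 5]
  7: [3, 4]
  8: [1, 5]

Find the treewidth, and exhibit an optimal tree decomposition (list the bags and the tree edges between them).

Every bag has size at most 3, so the width is 3 − 1 = 2 and tw(G) ≤ 2. For the lower bound, G contains the cycle 4–2–6–5–8–1–3–7–4, so G is not a forest; only forests have treewidth ≤ 1, hence tw(G) ≥ 2. Therefore the treewidth is 2.

Treewidth 2.
One such decomposition:
Bags: B1 = {2, 4, 6}  B2 = {4, 5, 6}  B3 = {4, 5, 8}  B4 = {1, 4, 8}  B5 = {1, 3, 4}  B6 = {3, 4, 7}
Tree: B1–B2, B2–B3, B3–B4, B4–B5, B5–B6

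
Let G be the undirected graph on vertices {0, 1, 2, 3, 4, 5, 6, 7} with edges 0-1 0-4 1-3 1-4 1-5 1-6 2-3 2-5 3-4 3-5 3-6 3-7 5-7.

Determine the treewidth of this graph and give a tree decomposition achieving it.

Treewidth 2.
Bags: B1 = {1, 3, 5}  B2 = {2, 3, 5}  B3 = {1, 3, 4}  B4 = {0, 1, 4}  B5 = {1, 3, 6}  B6 = {3, 5, 7}
Tree: B1–B2, B1–B3, B3–B4, B1–B5, B2–B6

Each bag holds 3 vertices, so the decomposition has width 2, which upper-bounds the treewidth. Conversely, {0, 1, 4} is a clique of size 3, and the vertices of any clique must share a bag in every tree decomposition; so some bag has ≥ 3 vertices and tw(G) ≥ 2. Hence tw(G) = 2 exactly.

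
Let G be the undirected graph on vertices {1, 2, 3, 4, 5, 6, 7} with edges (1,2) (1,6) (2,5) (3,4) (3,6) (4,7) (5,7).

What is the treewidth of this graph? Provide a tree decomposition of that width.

Each bag holds 3 vertices, so the decomposition has width 2, which upper-bounds the treewidth. For the lower bound, G contains the cycle 5–7–4–3–6–1–2–5, so G is not a forest; only forests have treewidth ≤ 1, hence tw(G) ≥ 2. Hence tw(G) = 2 exactly.

Treewidth 2.
One optimal decomposition is:
Bags: B1 = {4, 5, 7}  B2 = {3, 4, 5}  B3 = {3, 5, 6}  B4 = {1, 5, 6}  B5 = {1, 2, 5}
Tree: B1–B2, B2–B3, B3–B4, B4–B5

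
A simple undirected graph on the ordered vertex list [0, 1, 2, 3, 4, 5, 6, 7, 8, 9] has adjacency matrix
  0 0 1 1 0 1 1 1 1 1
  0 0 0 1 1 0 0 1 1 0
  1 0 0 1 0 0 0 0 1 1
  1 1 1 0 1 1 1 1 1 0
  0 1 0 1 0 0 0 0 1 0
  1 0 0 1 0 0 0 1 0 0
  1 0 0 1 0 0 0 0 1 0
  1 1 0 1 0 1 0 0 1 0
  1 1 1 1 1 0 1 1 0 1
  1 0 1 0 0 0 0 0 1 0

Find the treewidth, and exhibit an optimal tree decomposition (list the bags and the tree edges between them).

Every bag has size at most 4, so the width is 4 − 1 = 3 and tw(G) ≤ 3. On the other hand G contains the 4-clique {0, 2, 8, 9}. A clique must lie in a single bag of any decomposition, so no decomposition can have width below 3. Combining the bounds, tw(G) = 3.

Treewidth 3.
One such decomposition:
Bags: B1 = {0, 3, 7, 8}  B2 = {0, 2, 3, 8}  B3 = {1, 3, 7, 8}  B4 = {0, 2, 8, 9}  B5 = {0, 3, 5, 7}  B6 = {1, 3, 4, 8}  B7 = {0, 3, 6, 8}
Tree: B1–B2, B1–B3, B2–B4, B1–B5, B3–B6, B2–B7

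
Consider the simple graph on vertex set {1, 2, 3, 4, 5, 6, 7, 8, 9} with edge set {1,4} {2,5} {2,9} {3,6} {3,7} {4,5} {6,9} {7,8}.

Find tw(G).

A width-1 tree decomposition is:
Bags: B1 = {7, 8}  B2 = {3, 7}  B3 = {3, 6}  B4 = {6, 9}  B5 = {2, 9}  B6 = {2, 5}  B7 = {4, 5}  B8 = {1, 4}
Tree: B1–B2, B2–B3, B3–B4, B4–B5, B5–B6, B6–B7, B7–B8
The largest bag has 2 vertices, giving width 1; this decomposition certifies tw(G) ≤ 1. Since G has at least one edge (e.g. 8–7), it is not an edgeless graph, so tw(G) ≥ 1. Combining the bounds, tw(G) = 1.

1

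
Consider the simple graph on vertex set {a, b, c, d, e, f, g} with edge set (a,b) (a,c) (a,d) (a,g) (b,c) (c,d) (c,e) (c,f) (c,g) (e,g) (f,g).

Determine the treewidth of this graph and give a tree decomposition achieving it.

Treewidth 2.
One such decomposition:
Bags: B1 = {a, c, g}  B2 = {c, f, g}  B3 = {c, e, g}  B4 = {a, c, d}  B5 = {a, b, c}
Tree: B1–B2, B1–B3, B1–B4, B1–B5

Every bag has size at most 3, so the width is 3 − 1 = 2 and tw(G) ≤ 2. Conversely, {a, c, d} is a clique of size 3, and the vertices of any clique must share a bag in every tree decomposition; so some bag has ≥ 3 vertices and tw(G) ≥ 2. Therefore the treewidth is 2.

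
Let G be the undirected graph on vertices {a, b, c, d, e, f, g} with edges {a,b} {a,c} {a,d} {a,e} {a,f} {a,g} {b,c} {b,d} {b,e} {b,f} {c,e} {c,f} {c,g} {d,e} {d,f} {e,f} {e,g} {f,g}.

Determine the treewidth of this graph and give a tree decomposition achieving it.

Treewidth 4.
One such decomposition:
Bags: B1 = {a, b, c, e, f}  B2 = {a, b, d, e, f}  B3 = {a, c, e, f, g}
Tree: B1–B2, B1–B3

Every bag has size at most 5, so the width is 5 − 1 = 4 and tw(G) ≤ 4. On the other hand G contains the 5-clique {a, b, d, e, f}. A clique must lie in a single bag of any decomposition, so no decomposition can have width below 4. Therefore the treewidth is 4.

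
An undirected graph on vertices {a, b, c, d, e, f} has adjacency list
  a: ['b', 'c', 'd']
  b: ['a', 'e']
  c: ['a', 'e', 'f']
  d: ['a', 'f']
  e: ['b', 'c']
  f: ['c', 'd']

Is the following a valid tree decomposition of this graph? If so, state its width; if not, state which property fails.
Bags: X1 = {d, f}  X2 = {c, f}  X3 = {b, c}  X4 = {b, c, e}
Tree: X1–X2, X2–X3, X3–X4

A tree decomposition must satisfy three properties: every vertex lies in some bag; for every edge, both endpoints lie together in some bag; and for every vertex, the bags containing it form a connected subtree. Here vertex a appears in no bag, so the decomposition is invalid.

No — vertex a appears in no bag.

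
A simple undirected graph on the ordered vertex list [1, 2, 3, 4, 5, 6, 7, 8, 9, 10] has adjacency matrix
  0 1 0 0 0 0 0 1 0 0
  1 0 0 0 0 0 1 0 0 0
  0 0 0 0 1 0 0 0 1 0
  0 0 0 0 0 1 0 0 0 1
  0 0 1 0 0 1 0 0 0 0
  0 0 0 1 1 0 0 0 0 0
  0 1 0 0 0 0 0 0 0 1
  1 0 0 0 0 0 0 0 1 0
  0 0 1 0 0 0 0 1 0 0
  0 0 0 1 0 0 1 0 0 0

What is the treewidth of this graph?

2

A width-2 tree decomposition is:
Bags: B1 = {1, 2, 7}  B2 = {1, 7, 8}  B3 = {7, 8, 9}  B4 = {3, 7, 9}  B5 = {3, 5, 7}  B6 = {5, 6, 7}  B7 = {4, 6, 7}  B8 = {4, 7, 10}
Tree: B1–B2, B2–B3, B3–B4, B4–B5, B5–B6, B6–B7, B7–B8
Each bag holds 3 vertices, so the decomposition has width 2, which upper-bounds the treewidth. For the lower bound, G contains the cycle 7–2–1–8–9–3–5–6–4–10–7, so G is not a forest; only forests have treewidth ≤ 1, hence tw(G) ≥ 2. The upper and lower bounds meet at 2, so that is the treewidth.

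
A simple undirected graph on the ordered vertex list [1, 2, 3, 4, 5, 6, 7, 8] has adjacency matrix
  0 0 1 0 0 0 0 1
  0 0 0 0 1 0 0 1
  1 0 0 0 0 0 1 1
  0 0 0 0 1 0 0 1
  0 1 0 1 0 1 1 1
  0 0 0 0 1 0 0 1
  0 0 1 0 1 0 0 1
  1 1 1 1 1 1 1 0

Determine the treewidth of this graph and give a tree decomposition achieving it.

Treewidth 2.
One optimal decomposition is:
Bags: B1 = {2, 5, 8}  B2 = {5, 7, 8}  B3 = {3, 7, 8}  B4 = {5, 6, 8}  B5 = {1, 3, 8}  B6 = {4, 5, 8}
Tree: B1–B2, B2–B3, B1–B4, B3–B5, B4–B6

Every bag has size at most 3, so the width is 3 − 1 = 2 and tw(G) ≤ 2. On the other hand G contains the 3-clique {1, 3, 8}. A clique must lie in a single bag of any decomposition, so no decomposition can have width below 2. Therefore the treewidth is 2.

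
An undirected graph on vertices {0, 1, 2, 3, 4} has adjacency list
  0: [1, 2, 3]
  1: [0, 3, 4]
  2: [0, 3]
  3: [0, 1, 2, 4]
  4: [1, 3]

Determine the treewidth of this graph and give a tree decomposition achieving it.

Treewidth 2.
One such decomposition:
Bags: B1 = {0, 1, 3}  B2 = {0, 2, 3}  B3 = {1, 3, 4}
Tree: B1–B2, B1–B3

The largest bag has 3 vertices, giving width 2; this decomposition certifies tw(G) ≤ 2. On the other hand G contains the 3-clique {0, 1, 3}. A clique must lie in a single bag of any decomposition, so no decomposition can have width below 2. Therefore the treewidth is 2.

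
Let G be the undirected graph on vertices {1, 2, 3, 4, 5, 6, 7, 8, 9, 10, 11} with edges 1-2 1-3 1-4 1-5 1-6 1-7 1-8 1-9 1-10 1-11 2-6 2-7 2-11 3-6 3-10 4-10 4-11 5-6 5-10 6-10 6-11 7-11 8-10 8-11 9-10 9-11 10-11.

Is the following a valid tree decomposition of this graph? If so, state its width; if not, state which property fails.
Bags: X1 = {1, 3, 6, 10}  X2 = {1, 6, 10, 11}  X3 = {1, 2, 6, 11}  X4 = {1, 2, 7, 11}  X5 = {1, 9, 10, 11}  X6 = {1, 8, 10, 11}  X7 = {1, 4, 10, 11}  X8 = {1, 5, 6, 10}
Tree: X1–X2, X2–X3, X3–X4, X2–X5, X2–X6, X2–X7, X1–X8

Yes; width 3.

Checking the three conditions: (i) the bags cover all of {1, 2, 3, 4, 5, 6, 7, 8, 9, 10, 11}; (ii) for each edge, some bag contains both endpoints; (iii) the bags containing any fixed vertex form a subtree. All hold, so the decomposition is valid with width 4 − 1 = 3.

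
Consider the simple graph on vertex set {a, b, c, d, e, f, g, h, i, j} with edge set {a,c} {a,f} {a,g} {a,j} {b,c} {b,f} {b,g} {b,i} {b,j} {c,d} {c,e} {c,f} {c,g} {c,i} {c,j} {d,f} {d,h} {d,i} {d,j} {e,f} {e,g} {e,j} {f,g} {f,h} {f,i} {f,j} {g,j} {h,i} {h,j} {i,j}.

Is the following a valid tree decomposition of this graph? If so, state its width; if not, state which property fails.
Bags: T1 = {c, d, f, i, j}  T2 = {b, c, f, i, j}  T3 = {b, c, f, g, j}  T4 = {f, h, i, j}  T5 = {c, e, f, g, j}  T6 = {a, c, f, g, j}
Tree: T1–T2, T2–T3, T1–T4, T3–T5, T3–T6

A tree decomposition must satisfy three properties: every vertex lies in some bag; for every edge, both endpoints lie together in some bag; and for every vertex, the bags containing it form a connected subtree. Here edge (d,h) lies in no bag, so the decomposition is invalid.

No — edge (d,h) lies in no bag.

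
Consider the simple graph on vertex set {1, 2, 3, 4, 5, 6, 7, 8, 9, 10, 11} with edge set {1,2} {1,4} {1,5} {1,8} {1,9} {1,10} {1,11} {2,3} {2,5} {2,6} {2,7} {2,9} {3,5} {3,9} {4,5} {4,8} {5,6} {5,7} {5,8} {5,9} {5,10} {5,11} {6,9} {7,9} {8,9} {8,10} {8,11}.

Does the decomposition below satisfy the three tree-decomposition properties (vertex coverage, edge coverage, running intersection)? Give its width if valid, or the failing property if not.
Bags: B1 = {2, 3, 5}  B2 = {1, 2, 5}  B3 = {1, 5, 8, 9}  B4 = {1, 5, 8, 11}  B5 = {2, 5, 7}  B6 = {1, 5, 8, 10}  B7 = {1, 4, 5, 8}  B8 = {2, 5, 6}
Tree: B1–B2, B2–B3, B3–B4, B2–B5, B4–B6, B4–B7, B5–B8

No — edge (9,2) lies in no bag.

A tree decomposition must satisfy three properties: every vertex lies in some bag; for every edge, both endpoints lie together in some bag; and for every vertex, the bags containing it form a connected subtree. Here edge (9,2) lies in no bag, so the decomposition is invalid.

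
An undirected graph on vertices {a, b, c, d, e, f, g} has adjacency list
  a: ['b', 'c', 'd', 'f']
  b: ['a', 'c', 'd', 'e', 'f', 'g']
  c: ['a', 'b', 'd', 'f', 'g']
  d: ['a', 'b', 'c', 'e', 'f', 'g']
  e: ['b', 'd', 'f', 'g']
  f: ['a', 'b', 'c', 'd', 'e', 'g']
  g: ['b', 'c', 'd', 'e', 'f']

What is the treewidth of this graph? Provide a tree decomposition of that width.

Treewidth 4.
One optimal decomposition is:
Bags: B1 = {b, c, d, f, g}  B2 = {a, b, c, d, f}  B3 = {b, d, e, f, g}
Tree: B1–B2, B1–B3

Each bag holds 5 vertices, so the decomposition has width 4, which upper-bounds the treewidth. For the lower bound, the 5 vertices {b, d, e, f, g} are pairwise adjacent, and any tree decomposition puts a clique entirely inside one bag — forcing width ≥ 4. Combining the bounds, tw(G) = 4.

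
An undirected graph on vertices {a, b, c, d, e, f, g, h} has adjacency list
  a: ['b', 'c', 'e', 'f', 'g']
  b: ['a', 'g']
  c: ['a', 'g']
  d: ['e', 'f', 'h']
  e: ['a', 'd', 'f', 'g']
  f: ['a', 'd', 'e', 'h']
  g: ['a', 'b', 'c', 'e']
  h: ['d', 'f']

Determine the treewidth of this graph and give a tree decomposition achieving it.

Treewidth 2.
One optimal decomposition is:
Bags: B1 = {a, e, g}  B2 = {a, e, f}  B3 = {d, e, f}  B4 = {a, b, g}  B5 = {d, f, h}  B6 = {a, c, g}
Tree: B1–B2, B2–B3, B1–B4, B3–B5, B4–B6

Each bag holds 3 vertices, so the decomposition has width 2, which upper-bounds the treewidth. On the other hand G contains the 3-clique {d, e, f}. A clique must lie in a single bag of any decomposition, so no decomposition can have width below 2. Hence tw(G) = 2 exactly.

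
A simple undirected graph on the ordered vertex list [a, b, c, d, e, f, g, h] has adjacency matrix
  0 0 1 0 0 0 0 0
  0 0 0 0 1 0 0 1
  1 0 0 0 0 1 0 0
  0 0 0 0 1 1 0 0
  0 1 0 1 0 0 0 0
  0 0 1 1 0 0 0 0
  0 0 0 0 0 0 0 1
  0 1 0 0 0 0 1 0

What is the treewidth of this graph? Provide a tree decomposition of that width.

Treewidth 1.
One optimal decomposition is:
Bags: B1 = {a, c}  B2 = {c, f}  B3 = {d, f}  B4 = {d, e}  B5 = {b, e}  B6 = {b, h}  B7 = {g, h}
Tree: B1–B2, B2–B3, B3–B4, B4–B5, B5–B6, B6–B7

The largest bag has 2 vertices, giving width 1; this decomposition certifies tw(G) ≤ 1. Since G has at least one edge (e.g. a–c), it is not an edgeless graph, so tw(G) ≥ 1. Therefore the treewidth is 1.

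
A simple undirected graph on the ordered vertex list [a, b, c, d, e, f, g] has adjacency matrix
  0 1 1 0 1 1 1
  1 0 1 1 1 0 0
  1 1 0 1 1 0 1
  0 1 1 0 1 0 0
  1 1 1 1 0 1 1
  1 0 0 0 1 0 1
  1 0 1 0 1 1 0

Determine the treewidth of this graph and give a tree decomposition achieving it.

Treewidth 3.
Bags: B1 = {b, c, d, e}  B2 = {a, b, c, e}  B3 = {a, c, e, g}  B4 = {a, e, f, g}
Tree: B1–B2, B2–B3, B3–B4

The largest bag has 4 vertices, giving width 3; this decomposition certifies tw(G) ≤ 3. On the other hand G contains the 4-clique {b, c, d, e}. A clique must lie in a single bag of any decomposition, so no decomposition can have width below 3. Combining the bounds, tw(G) = 3.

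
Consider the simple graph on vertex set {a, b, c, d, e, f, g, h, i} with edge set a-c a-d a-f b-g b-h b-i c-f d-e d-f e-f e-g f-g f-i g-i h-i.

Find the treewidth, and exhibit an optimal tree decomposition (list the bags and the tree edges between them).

The largest bag has 3 vertices, giving width 2; this decomposition certifies tw(G) ≤ 2. On the other hand G contains the 3-clique {b, h, i}. A clique must lie in a single bag of any decomposition, so no decomposition can have width below 2. Combining the bounds, tw(G) = 2.

Treewidth 2.
One optimal decomposition is:
Bags: B1 = {e, f, g}  B2 = {d, e, f}  B3 = {a, d, f}  B4 = {a, c, f}  B5 = {f, g, i}  B6 = {b, g, i}  B7 = {b, h, i}
Tree: B1–B2, B2–B3, B3–B4, B1–B5, B5–B6, B6–B7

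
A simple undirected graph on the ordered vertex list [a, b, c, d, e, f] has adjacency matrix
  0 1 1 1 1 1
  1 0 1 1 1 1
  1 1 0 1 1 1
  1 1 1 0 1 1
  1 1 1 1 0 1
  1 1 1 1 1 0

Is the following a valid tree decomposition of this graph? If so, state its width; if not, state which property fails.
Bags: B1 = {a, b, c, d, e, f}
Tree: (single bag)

Vertex coverage: the bags together contain {a, b, c, d, e, f}, the full vertex set. Edge coverage: each edge of G has both endpoints in at least one bag. Running intersection: for every vertex, the bags containing it form a connected subtree. All three properties hold, so this is a valid tree decomposition of width max|bag| − 1 = 5, and hence tw(G) ≤ 5.

Yes; width 5.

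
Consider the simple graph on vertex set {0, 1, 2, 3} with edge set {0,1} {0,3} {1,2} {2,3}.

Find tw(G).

2

A width-2 tree decomposition is:
Bags: B1 = {0, 2, 3}  B2 = {0, 1, 2}
Tree: B1–B2
Each bag holds 3 vertices, so the decomposition has width 2, which upper-bounds the treewidth. Since 2–3–0–1–2 is a cycle in G, G is not acyclic. Forests are exactly the graphs of treewidth ≤ 1, so tw(G) ≥ 2. The upper and lower bounds meet at 2, so that is the treewidth.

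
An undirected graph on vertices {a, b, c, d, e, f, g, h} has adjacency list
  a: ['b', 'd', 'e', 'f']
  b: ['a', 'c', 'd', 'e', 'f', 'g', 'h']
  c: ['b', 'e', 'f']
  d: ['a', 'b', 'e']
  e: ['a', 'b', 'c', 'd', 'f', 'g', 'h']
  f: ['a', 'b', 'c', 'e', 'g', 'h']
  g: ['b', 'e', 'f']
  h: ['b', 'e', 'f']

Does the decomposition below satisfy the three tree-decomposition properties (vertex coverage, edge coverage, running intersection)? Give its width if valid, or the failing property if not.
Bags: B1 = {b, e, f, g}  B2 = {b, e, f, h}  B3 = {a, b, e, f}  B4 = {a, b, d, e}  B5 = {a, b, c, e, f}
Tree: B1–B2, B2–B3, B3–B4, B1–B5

No — bags containing vertex a are not connected in the tree.

A tree decomposition must satisfy three properties: every vertex lies in some bag; for every edge, both endpoints lie together in some bag; and for every vertex, the bags containing it form a connected subtree. Here bags containing vertex a are not connected in the tree, so the decomposition is invalid.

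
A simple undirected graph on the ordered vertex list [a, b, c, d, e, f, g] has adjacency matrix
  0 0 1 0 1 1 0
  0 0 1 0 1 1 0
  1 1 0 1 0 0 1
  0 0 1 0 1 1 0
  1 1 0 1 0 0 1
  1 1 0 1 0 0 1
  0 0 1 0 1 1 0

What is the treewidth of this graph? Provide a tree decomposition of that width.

Each bag holds 4 vertices, so the decomposition has width 3, which upper-bounds the treewidth. For the lower bound: the 4 vertex sets {a,f}, {d,e}, {c}, {b} are disjoint, each induces a connected subgraph, and every pair is joined by at least one edge of G. Contracting each set to a single vertex therefore yields K_{4} as a minor, and since treewidth is minor-monotone, tw(G) ≥ tw(K_{4}) = 3. Combining the bounds, tw(G) = 3.

Treewidth 3.
Bags: B1 = {a, c, e, f}  B2 = {c, d, e, f}  B3 = {b, c, e, f}  B4 = {c, e, f, g}
Tree: B1–B2, B2–B3, B3–B4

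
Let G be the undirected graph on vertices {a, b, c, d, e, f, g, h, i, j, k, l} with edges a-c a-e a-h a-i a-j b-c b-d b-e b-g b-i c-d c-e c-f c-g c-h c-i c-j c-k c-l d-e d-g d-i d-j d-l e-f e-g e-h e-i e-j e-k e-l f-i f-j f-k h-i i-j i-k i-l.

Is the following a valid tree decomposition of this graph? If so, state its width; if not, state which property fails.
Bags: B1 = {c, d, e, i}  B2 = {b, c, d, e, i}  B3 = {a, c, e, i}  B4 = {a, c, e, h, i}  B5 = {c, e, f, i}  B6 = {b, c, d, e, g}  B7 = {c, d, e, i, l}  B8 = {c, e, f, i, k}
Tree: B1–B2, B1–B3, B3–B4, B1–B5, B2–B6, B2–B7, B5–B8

A tree decomposition must satisfy three properties: every vertex lies in some bag; for every edge, both endpoints lie together in some bag; and for every vertex, the bags containing it form a connected subtree. Here vertex j appears in no bag, so the decomposition is invalid.

No — vertex j appears in no bag.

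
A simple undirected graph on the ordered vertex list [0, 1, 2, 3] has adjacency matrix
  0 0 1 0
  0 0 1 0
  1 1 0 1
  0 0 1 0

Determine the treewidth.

A width-1 tree decomposition is:
Bags: B1 = {1, 2}  B2 = {2, 3}  B3 = {0, 2}
Tree: B1–B2, B2–B3
The largest bag has 2 vertices, giving width 1; this decomposition certifies tw(G) ≤ 1. Since G has at least one edge (e.g. 2–1), it is not an edgeless graph, so tw(G) ≥ 1. Hence tw(G) = 1 exactly.

1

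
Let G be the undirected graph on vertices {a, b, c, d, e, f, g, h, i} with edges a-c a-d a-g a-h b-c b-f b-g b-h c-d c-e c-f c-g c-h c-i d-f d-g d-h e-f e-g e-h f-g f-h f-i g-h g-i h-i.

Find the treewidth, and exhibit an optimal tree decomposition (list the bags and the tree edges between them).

Each bag holds 5 vertices, so the decomposition has width 4, which upper-bounds the treewidth. Conversely, {a, c, d, g, h} is a clique of size 5, and the vertices of any clique must share a bag in every tree decomposition; so some bag has ≥ 5 vertices and tw(G) ≥ 4. Combining the bounds, tw(G) = 4.

Treewidth 4.
One such decomposition:
Bags: B1 = {c, e, f, g, h}  B2 = {c, d, f, g, h}  B3 = {b, c, f, g, h}  B4 = {a, c, d, g, h}  B5 = {c, f, g, h, i}
Tree: B1–B2, B1–B3, B2–B4, B1–B5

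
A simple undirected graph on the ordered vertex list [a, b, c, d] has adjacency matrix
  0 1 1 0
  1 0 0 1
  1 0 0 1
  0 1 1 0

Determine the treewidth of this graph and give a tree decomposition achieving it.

Treewidth 2.
One optimal decomposition is:
Bags: B1 = {a, b, c}  B2 = {b, c, d}
Tree: B1–B2

The largest bag has 3 vertices, giving width 2; this decomposition certifies tw(G) ≤ 2. For the lower bound, G contains the cycle c–a–b–d–c, so G is not a forest; only forests have treewidth ≤ 1, hence tw(G) ≥ 2. Hence tw(G) = 2 exactly.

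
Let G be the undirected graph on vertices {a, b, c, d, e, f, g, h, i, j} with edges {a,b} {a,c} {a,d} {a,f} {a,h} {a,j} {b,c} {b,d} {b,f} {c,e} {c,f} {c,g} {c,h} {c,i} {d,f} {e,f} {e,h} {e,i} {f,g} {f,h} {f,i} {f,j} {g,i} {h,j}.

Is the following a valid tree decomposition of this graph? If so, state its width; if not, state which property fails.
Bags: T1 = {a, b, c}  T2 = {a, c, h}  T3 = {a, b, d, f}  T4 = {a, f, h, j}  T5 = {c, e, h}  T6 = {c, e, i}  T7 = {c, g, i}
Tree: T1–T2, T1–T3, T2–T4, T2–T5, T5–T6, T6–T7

No — edge (f,c) lies in no bag.

A tree decomposition must satisfy three properties: every vertex lies in some bag; for every edge, both endpoints lie together in some bag; and for every vertex, the bags containing it form a connected subtree. Here edge (f,c) lies in no bag, so the decomposition is invalid.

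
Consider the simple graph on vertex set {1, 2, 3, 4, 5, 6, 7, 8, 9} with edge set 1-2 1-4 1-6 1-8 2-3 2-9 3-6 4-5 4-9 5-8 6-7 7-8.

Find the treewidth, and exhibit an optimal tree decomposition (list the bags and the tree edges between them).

The largest bag has 4 vertices, giving width 3; this decomposition certifies tw(G) ≤ 3. For the lower bound: the 4 vertex sets {3,6,7}, {2}, {1}, {4,5,8,9} are disjoint, each induces a connected subgraph, and every pair is joined by at least one edge of G. Contracting each set to a single vertex therefore yields K_{4} as a minor, and since treewidth is minor-monotone, tw(G) ≥ tw(K_{4}) = 3. The upper and lower bounds meet at 3, so that is the treewidth.

Treewidth 3.
One optimal decomposition is:
Bags: B1 = {2, 3, 6, 7}  B2 = {1, 2, 6, 7}  B3 = {1, 2, 7, 8}  B4 = {1, 2, 8, 9}  B5 = {1, 4, 8, 9}  B6 = {4, 5, 8, 9}
Tree: B1–B2, B2–B3, B3–B4, B4–B5, B5–B6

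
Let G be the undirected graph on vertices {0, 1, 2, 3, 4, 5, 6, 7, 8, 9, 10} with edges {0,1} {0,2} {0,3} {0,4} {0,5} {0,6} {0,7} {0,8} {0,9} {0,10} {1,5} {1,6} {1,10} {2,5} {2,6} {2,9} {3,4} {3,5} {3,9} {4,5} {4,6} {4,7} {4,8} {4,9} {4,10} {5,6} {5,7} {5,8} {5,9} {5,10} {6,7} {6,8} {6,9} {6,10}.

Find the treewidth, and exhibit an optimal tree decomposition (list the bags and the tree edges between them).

Each bag holds 5 vertices, so the decomposition has width 4, which upper-bounds the treewidth. On the other hand G contains the 5-clique {0, 3, 4, 5, 9}. A clique must lie in a single bag of any decomposition, so no decomposition can have width below 4. Hence tw(G) = 4 exactly.

Treewidth 4.
One optimal decomposition is:
Bags: B1 = {0, 4, 5, 6, 9}  B2 = {0, 4, 5, 6, 8}  B3 = {0, 2, 5, 6, 9}  B4 = {0, 3, 4, 5, 9}  B5 = {0, 4, 5, 6, 10}  B6 = {0, 1, 5, 6, 10}  B7 = {0, 4, 5, 6, 7}
Tree: B1–B2, B1–B3, B1–B4, B1–B5, B5–B6, B5–B7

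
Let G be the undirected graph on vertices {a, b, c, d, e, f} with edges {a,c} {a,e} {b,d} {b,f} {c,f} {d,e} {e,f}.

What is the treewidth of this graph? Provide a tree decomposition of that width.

Each bag holds 3 vertices, so the decomposition has width 2, which upper-bounds the treewidth. The edges d–b–f–e–d form a cycle, so G is not a tree and its treewidth is at least 2. Combining the bounds, tw(G) = 2.

Treewidth 2.
One such decomposition:
Bags: B1 = {b, d, e}  B2 = {b, e, f}  B3 = {a, e, f}  B4 = {a, c, f}
Tree: B1–B2, B2–B3, B3–B4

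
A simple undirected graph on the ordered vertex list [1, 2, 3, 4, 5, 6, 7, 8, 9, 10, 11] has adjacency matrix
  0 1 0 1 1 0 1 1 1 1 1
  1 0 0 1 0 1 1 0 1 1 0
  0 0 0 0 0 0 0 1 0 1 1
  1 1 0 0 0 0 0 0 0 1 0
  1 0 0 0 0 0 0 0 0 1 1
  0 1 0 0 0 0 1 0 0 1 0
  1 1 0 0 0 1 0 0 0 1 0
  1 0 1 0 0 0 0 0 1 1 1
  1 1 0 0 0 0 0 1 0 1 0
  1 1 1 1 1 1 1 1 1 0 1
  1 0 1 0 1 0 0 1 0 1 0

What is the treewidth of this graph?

3

A width-3 tree decomposition is:
Bags: B1 = {1, 2, 9, 10}  B2 = {1, 2, 7, 10}  B3 = {1, 8, 9, 10}  B4 = {1, 8, 10, 11}  B5 = {1, 2, 4, 10}  B6 = {2, 6, 7, 10}  B7 = {1, 5, 10, 11}  B8 = {3, 8, 10, 11}
Tree: B1–B2, B1–B3, B3–B4, B2–B5, B2–B6, B4–B7, B4–B8
Every bag has size at most 4, so the width is 4 − 1 = 3 and tw(G) ≤ 3. On the other hand G contains the 4-clique {1, 8, 9, 10}. A clique must lie in a single bag of any decomposition, so no decomposition can have width below 3. Hence tw(G) = 3 exactly.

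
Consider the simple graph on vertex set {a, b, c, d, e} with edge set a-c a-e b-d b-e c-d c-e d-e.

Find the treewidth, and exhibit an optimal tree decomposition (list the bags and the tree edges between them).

Every bag has size at most 3, so the width is 3 − 1 = 2 and tw(G) ≤ 2. For the lower bound, the 3 vertices {c, d, e} are pairwise adjacent, and any tree decomposition puts a clique entirely inside one bag — forcing width ≥ 2. Therefore the treewidth is 2.

Treewidth 2.
One such decomposition:
Bags: B1 = {c, d, e}  B2 = {b, d, e}  B3 = {a, c, e}
Tree: B1–B2, B1–B3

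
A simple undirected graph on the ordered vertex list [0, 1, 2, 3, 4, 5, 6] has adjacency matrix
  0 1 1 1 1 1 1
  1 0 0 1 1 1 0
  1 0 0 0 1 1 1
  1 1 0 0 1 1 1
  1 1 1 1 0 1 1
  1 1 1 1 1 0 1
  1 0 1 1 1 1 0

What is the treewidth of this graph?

A width-4 tree decomposition is:
Bags: B1 = {0, 1, 3, 4, 5}  B2 = {0, 3, 4, 5, 6}  B3 = {0, 2, 4, 5, 6}
Tree: B1–B2, B2–B3
The largest bag has 5 vertices, giving width 4; this decomposition certifies tw(G) ≤ 4. On the other hand G contains the 5-clique {0, 2, 4, 5, 6}. A clique must lie in a single bag of any decomposition, so no decomposition can have width below 4. The upper and lower bounds meet at 4, so that is the treewidth.

4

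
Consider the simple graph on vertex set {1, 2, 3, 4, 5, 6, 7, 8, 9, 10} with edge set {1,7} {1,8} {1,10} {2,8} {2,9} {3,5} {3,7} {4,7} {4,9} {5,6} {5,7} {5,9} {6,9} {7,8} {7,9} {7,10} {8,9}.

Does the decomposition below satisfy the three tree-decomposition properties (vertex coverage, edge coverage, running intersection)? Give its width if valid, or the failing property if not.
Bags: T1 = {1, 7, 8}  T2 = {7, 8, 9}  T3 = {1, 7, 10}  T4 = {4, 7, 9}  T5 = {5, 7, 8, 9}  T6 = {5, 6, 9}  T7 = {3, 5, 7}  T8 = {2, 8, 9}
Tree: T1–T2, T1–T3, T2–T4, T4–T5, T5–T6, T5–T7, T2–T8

No — bags containing vertex 8 are not connected in the tree.

A tree decomposition must satisfy three properties: every vertex lies in some bag; for every edge, both endpoints lie together in some bag; and for every vertex, the bags containing it form a connected subtree. Here bags containing vertex 8 are not connected in the tree, so the decomposition is invalid.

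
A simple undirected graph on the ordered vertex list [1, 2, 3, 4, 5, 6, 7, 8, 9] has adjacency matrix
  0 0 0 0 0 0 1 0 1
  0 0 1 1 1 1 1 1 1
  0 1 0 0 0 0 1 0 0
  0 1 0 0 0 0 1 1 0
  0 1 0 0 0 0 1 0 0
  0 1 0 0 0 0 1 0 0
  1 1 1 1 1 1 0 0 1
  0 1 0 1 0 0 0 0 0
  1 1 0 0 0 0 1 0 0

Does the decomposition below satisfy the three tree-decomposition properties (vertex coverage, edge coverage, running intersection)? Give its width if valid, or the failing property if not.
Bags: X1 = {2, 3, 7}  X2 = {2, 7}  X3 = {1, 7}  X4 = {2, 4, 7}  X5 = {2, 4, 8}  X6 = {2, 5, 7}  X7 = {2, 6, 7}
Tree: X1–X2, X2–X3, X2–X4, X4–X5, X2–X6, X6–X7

No — vertex 9 appears in no bag.

A tree decomposition must satisfy three properties: every vertex lies in some bag; for every edge, both endpoints lie together in some bag; and for every vertex, the bags containing it form a connected subtree. Here vertex 9 appears in no bag, so the decomposition is invalid.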